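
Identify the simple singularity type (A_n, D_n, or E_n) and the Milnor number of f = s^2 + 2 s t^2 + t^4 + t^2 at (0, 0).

Type A_{1}, Milnor number mu = 1.

The Hessian of f at 0 is [[2, 0], [0, 2]] with rank 2, so corank 0. A Groebner basis of the Jacobian ideal J(f) in C{s,t} is {s, t}; counting standard monomials gives mu = 1. Corank 0: nondegenerate Morse point, so A_1.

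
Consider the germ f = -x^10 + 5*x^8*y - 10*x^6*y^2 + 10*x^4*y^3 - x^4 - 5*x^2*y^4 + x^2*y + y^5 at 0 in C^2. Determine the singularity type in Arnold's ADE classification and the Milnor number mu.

Type D_6, Milnor number mu = 6.

The Hessian of f at 0 has rank 0. Corank 2; j^3 = x^2*y has shape L^2 M (L != M), so D-series; mu = 6 gives D_6.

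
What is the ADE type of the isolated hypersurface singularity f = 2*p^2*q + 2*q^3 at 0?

The Hessian of f at 0 is [[0, 0], [0, 0]] with rank 0, so corank 2. A Groebner basis of the Jacobian ideal J(f) in C{p,q} is {q^3, p^2 + 3*q^2, p*q}; counting standard monomials gives mu = 4. Corank 2; j^3 = 2*q*(p^2 + q^2) splits into three distinct lines over C (the quadratic factor has nonzero discriminant), so D_4.

D4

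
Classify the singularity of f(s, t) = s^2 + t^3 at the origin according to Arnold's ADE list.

A2

The Hessian of f at 0 is [[2, 0], [0, 0]] with rank 1, so corank 1. A Groebner basis of the Jacobian ideal J(f) in C{s,t} is {t^2, s}; counting standard monomials gives mu = 2. Corank 1: A-series; mu = 2 gives A_2.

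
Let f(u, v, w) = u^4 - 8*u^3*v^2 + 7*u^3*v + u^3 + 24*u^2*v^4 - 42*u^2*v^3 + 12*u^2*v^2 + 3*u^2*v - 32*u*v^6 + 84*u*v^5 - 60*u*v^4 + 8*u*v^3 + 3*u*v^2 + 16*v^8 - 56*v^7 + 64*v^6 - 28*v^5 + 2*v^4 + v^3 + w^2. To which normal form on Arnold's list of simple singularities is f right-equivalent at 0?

E_{7}

The Hessian of f at 0 is [[0, 0, 0], [0, 0, 0], [0, 0, 2]] with rank 1, so corank 2. A Groebner basis of the Jacobian ideal J(f) in C{u,v,w} is {-3*u^2/19 - 6*u*v/19 + v^4 - v^3/19 - 3*v^2/19, u^3 - 27*u^2/19 - 54*u*v/19 + 10*v^3/19 - 27*v^2/19, u^2*v + 17*u^2/19 + 34*u*v/19 - 40*v^3/57 + 17*v^2/19, -8*u^2/19 + u*v^2 - 16*u*v/19 + 49*v^3/57 - 8*v^2/19, w}; counting standard monomials gives mu = 7. Corank 2; j^3 = (u + v)^3 is a perfect cube, so E-series; the 4-jet and mu = 7 give E_7.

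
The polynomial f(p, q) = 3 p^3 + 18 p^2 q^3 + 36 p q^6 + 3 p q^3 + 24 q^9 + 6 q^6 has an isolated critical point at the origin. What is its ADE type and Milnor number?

Type E7, Milnor number mu = 7.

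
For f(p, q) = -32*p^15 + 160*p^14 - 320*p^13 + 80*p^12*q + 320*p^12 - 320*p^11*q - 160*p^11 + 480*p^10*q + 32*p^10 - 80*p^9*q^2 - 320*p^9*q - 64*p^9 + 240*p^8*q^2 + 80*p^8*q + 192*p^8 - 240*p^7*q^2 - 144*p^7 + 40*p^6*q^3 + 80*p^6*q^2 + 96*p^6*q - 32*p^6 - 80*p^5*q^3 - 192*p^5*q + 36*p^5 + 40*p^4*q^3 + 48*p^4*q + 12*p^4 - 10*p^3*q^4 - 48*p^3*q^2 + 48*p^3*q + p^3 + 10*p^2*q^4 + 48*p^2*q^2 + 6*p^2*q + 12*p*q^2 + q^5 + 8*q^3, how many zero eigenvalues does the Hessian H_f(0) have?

2

The Hessian at 0 is [[0, 0], [0, 0]] of rank 0; hence corank 2.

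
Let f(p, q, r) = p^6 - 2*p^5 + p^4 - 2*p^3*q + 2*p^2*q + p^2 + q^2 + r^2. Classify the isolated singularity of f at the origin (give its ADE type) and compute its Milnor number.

The Hessian of f at 0 has rank 3. Corank 0: nondegenerate Morse point, so A_1.

Type A1, Milnor number mu = 1.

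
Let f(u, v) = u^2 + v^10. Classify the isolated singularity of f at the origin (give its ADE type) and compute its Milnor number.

The Hessian of f at 0 has rank 1. Corank 1: A-series; mu = 9 gives A_9.

Type A_9, Milnor number mu = 9.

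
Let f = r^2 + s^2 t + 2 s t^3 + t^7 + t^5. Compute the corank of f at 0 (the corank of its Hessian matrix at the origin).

2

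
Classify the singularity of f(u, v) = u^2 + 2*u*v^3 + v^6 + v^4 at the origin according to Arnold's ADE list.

A_3

The Hessian of f at 0 has rank 1. Corank 1: A-series; mu = 3 gives A_3.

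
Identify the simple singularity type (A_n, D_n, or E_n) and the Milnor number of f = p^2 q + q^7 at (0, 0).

Type D_{8}, Milnor number mu = 8.

The Hessian of f at 0 has rank 0. Corank 2; j^3 = p^2*q has shape L^2 M (L != M), so D-series; mu = 8 gives D_8.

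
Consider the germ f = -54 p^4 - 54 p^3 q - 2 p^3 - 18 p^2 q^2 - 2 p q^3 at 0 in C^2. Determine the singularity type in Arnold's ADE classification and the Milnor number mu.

The Hessian of f at 0 has rank 0. Corank 2; j^3 = -2*p^3 is a perfect cube, so E-series; the 4-jet and mu = 7 give E_7.

Type E_7, Milnor number mu = 7.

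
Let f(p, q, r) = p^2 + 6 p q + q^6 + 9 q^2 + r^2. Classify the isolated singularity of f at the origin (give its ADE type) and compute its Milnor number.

Type A_{5}, Milnor number mu = 5.

The Hessian of f at 0 is [[2, 6, 0], [6, 18, 0], [0, 0, 2]] with rank 2, so corank 1. A Groebner basis of the Jacobian ideal J(f) in C{p,q,r} is {q^5, p + 3*q, r}; counting standard monomials gives mu = 5. Corank 1: A-series; mu = 5 gives A_5.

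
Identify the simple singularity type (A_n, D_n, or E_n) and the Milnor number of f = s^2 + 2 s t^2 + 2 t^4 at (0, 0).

The Hessian of f at 0 has rank 1. Corank 1: A-series; mu = 3 gives A_3.

Type A_3, Milnor number mu = 3.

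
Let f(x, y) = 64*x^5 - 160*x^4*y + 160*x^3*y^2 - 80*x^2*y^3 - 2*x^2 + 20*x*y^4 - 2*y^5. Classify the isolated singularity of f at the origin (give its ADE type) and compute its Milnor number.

Type A4, Milnor number mu = 4.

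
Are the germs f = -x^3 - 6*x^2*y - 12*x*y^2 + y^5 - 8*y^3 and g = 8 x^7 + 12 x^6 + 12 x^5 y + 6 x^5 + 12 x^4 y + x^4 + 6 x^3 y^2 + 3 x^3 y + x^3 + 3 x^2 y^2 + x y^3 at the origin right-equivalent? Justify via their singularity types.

No.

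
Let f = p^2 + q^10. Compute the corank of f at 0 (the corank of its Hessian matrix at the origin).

1

The Hessian at 0 is [[2, 0], [0, 0]] of rank 1; hence corank 1.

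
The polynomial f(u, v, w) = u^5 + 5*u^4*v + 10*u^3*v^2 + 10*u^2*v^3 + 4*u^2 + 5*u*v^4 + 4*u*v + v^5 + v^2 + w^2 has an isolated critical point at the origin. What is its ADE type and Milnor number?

Type A_4, Milnor number mu = 4.

The Hessian of f at 0 has rank 2. Corank 1: A-series; mu = 4 gives A_4.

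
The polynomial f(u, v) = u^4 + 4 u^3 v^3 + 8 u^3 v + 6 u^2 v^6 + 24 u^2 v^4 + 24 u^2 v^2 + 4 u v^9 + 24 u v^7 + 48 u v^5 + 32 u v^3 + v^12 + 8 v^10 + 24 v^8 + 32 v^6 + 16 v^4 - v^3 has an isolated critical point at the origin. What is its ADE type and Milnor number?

Type E_6, Milnor number mu = 6.

The Hessian of f at 0 has rank 0. Corank 2; j^3 = -v^3 is a perfect cube, so E-series; the 4-jet and mu = 6 give E_6.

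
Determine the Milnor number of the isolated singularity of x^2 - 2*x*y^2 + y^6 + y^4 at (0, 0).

5

The Hessian of f at 0 has rank 1. Corank 1: A-series; mu = 5 gives A_5.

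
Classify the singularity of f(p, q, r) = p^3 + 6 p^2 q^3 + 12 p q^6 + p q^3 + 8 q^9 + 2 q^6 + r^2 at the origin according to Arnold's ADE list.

E_7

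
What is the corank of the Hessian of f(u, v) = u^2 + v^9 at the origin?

1

The Hessian at 0 is [[2, 0], [0, 0]] of rank 1; hence corank 1.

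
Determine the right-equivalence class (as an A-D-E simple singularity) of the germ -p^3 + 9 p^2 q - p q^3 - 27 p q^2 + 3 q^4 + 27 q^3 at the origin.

The Hessian of f at 0 has rank 0. Corank 2; j^3 = -(p - 3*q)^3 is a perfect cube, so E-series; the 4-jet and mu = 7 give E_7.

E_{7}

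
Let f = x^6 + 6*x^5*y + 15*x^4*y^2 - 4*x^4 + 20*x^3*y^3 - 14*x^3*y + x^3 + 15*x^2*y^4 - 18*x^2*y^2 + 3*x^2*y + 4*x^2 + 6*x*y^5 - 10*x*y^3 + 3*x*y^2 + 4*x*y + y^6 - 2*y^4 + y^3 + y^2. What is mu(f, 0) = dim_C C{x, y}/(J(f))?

2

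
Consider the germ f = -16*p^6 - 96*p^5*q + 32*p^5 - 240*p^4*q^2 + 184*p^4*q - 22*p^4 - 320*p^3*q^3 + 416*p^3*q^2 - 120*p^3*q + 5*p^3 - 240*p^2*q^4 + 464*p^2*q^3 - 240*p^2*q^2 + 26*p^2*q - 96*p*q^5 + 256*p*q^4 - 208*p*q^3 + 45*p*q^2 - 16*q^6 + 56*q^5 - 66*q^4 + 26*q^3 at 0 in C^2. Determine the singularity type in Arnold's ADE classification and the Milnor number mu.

Type D_4, Milnor number mu = 4.

The Hessian of f at 0 has rank 0. Corank 2; j^3 = (p + 2*q)*(5*p^2 + 16*p*q + 13*q^2) splits into three distinct lines over C (the quadratic factor has nonzero discriminant), so D_4.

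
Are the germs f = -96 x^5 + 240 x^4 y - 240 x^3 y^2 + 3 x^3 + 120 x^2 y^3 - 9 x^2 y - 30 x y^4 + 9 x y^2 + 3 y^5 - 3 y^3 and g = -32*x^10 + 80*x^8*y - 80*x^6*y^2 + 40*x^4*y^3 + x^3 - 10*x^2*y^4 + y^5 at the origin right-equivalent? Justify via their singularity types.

Yes.

The Hessian of f at 0 has rank 0. Corank 2; j^3 = 3*(x - y)^3 is a perfect cube, so E-series; the 5-jet and mu = 8 give E_8. The Hessian of g at 0 has rank 0. Corank 2; j^3 = x^3 is a perfect cube, so E-series; the 5-jet and mu = 8 give E_8. Both have type E_8, hence right-equivalent.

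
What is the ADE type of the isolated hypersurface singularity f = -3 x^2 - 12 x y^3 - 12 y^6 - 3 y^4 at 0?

A3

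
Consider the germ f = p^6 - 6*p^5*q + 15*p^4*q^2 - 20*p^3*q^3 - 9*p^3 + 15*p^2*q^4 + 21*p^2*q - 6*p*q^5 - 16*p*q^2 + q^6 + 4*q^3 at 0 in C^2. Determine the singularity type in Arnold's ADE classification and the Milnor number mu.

The Hessian of f at 0 has rank 0. Corank 2; j^3 = -(p - q)*(3*p - 2*q)^2 has shape L^2 M (L != M), so D-series; mu = 7 gives D_7.

Type D7, Milnor number mu = 7.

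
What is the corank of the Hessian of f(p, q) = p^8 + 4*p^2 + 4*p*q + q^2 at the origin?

1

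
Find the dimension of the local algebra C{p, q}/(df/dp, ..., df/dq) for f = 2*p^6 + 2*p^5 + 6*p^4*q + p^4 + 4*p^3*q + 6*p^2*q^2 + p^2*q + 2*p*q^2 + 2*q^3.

4

The Hessian of f at 0 is [[0, 0], [0, 0]] with rank 0, so corank 2. A Groebner basis of the Jacobian ideal J(f) in C{p,q} is {q^3, p^2 + 2*q^2, p*q + q^2}; counting standard monomials gives mu = 4. Corank 2; j^3 = q*(p^2 + 2*p*q + 2*q^2) splits into three distinct lines over C (the quadratic factor has nonzero discriminant), so D_4.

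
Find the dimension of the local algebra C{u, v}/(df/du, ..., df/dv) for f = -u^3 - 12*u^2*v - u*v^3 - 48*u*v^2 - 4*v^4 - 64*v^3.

7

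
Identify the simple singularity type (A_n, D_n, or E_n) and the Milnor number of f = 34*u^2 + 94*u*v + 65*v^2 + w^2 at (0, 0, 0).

Type A_1, Milnor number mu = 1.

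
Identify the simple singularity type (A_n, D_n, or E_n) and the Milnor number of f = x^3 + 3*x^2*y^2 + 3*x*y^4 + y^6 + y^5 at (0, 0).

Type E_8, Milnor number mu = 8.

The Hessian of f at 0 is [[0, 0], [0, 0]] with rank 0, so corank 2. A Groebner basis of the Jacobian ideal J(f) in C{x,y} is {y^4, x^3, x^2/2 + x*y^2}; counting standard monomials gives mu = 8. Corank 2; j^3 = x^3 is a perfect cube, so E-series; the 5-jet and mu = 8 give E_8.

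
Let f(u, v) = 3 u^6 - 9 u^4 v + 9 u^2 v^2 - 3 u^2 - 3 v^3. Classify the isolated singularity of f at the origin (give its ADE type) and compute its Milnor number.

The Hessian of f at 0 is [[-6, 0], [0, 0]] with rank 1, so corank 1. A Groebner basis of the Jacobian ideal J(f) in C{u,v} is {v^2, u}; counting standard monomials gives mu = 2. Corank 1: A-series; mu = 2 gives A_2.

Type A2, Milnor number mu = 2.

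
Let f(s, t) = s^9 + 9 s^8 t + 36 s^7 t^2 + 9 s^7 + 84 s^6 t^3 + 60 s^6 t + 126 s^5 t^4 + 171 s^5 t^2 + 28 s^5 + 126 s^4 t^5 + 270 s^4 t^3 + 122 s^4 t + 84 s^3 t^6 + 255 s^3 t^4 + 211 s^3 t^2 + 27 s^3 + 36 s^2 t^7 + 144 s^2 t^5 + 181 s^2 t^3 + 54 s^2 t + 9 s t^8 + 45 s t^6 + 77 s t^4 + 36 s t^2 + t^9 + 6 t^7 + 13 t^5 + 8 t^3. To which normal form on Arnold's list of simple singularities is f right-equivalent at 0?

E_{8}

The Hessian of f at 0 is [[0, 0], [0, 0]] with rank 0, so corank 2. A Groebner basis of the Jacobian ideal J(f) in C{s,t} is {729*s^2/2 + s*t^3 + 486*s*t + 162*t^2, -486*s^2 - 648*s*t + t^4 - 216*t^2, s^3 - 4*s*t^2/3 - 16*t^3/27, s^2*t + 4*s*t^2/3 + 4*t^3/9}; counting standard monomials gives mu = 8. Corank 2; j^3 = (3*s + 2*t)^3 is a perfect cube, so E-series; the 5-jet and mu = 8 give E_8.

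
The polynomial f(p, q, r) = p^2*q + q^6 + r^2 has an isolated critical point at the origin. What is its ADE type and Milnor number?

Type D_{7}, Milnor number mu = 7.

The Hessian of f at 0 is [[0, 0, 0], [0, 0, 0], [0, 0, 2]] with rank 1, so corank 2. A Groebner basis of the Jacobian ideal J(f) in C{p,q,r} is {p^2/6 + q^5, p^3, p*q, r}; counting standard monomials gives mu = 7. Corank 2; j^3 = p^2*q has shape L^2 M (L != M), so D-series; mu = 7 gives D_7.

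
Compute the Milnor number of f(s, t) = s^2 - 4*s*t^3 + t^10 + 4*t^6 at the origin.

9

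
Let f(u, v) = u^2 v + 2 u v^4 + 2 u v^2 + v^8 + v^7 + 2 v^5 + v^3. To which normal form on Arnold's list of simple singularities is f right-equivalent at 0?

D_9

The Hessian of f at 0 is [[0, 0], [0, 0]] with rank 0, so corank 2. A Groebner basis of the Jacobian ideal J(f) in C{u,v} is {u^2*v^2 - 16*u^2*v - 2*u^2 - 32*u*v^2 - 3*u*v - 16*v^3 - v^2, 8*u^2*v + u^2 + u*v^3 + 16*u*v^2 + u*v + 8*v^3, u*v + v^4 + v^2, u^3 + 3*u^2*v + 3*u*v^2 + v^3}; counting standard monomials gives mu = 9. Corank 2; j^3 = v*(u + v)^2 has shape L^2 M (L != M), so D-series; mu = 9 gives D_9.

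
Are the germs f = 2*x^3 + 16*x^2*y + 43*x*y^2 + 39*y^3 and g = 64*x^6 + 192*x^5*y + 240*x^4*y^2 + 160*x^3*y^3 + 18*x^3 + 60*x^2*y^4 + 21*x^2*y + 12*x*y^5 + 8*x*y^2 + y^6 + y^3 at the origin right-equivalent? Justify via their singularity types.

The Hessian of f at 0 is [[0, 0], [0, 0]] with rank 0, so corank 2. A Groebner basis of the Jacobian ideal J(f) in C{x,y} is {y^3, x^2 - 23*y^2/2, x*y + 7*y^2/2}; counting standard monomials gives mu = 4. Corank 2; j^3 = (x + 3*y)*(2*x^2 + 10*x*y + 13*y^2) splits into three distinct lines over C (the quadratic factor has nonzero discriminant), so D_4. The Hessian of g at 0 is [[0, 0], [0, 0]] with rank 0, so corank 2. A Groebner basis of the Jacobian ideal J(g) in C{x,y} is {-243*x*y/4 + y^5 - 81*y^2/4, x*y^2 + y^3/3, x^2 + 5*x*y/6 + y^2/6}; counting standard monomials gives mu = 7. Corank 2; j^3 = (2*x + y)*(3*x + y)^2 has shape L^2 M (L != M), so D-series; mu = 7 gives D_7. f is D_4 but g is D_7, hence not right-equivalent.

No.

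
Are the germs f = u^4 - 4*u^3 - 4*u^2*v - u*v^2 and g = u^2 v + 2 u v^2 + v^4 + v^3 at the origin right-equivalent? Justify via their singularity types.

Yes.

The Hessian of f at 0 has rank 0. Corank 2; j^3 = -u*(2*u + v)^2 has shape L^2 M (L != M), so D-series; mu = 5 gives D_5. The Hessian of g at 0 has rank 0. Corank 2; j^3 = v*(u + v)^2 has shape L^2 M (L != M), so D-series; mu = 5 gives D_5. Both have type D_5, hence right-equivalent.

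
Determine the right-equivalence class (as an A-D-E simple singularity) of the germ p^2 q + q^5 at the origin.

D_6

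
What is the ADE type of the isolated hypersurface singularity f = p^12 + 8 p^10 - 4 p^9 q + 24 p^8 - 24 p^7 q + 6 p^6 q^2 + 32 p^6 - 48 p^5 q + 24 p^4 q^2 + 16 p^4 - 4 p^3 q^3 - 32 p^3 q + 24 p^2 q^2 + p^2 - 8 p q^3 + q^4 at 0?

A3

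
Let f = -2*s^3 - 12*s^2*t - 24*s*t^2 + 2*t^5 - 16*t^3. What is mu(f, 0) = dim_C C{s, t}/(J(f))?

8

The Hessian of f at 0 is [[0, 0], [0, 0]] with rank 0, so corank 2. A Groebner basis of the Jacobian ideal J(f) in C{s,t} is {t^4, s^2 + 4*s*t + 4*t^2}; counting standard monomials gives mu = 8. Corank 2; j^3 = -2*(s + 2*t)^3 is a perfect cube, so E-series; the 5-jet and mu = 8 give E_8.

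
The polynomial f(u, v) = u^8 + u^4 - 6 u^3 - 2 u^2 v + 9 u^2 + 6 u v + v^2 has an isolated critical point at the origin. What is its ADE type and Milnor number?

The Hessian of f at 0 has rank 1. Corank 1: A-series; mu = 7 gives A_7.

Type A7, Milnor number mu = 7.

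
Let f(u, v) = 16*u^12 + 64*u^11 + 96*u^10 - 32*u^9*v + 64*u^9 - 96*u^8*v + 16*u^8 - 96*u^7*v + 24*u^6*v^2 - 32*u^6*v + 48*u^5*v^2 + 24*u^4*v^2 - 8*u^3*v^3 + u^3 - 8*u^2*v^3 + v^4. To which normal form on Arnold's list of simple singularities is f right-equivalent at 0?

E_{6}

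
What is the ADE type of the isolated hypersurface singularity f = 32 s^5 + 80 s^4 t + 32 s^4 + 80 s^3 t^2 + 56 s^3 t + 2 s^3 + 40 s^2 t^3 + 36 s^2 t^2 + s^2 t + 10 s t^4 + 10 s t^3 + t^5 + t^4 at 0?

D_5

The Hessian of f at 0 has rank 0. Corank 2; j^3 = s^2*(2*s + t) has shape L^2 M (L != M), so D-series; mu = 5 gives D_5.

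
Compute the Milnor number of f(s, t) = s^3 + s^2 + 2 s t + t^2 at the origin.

2

The Hessian of f at 0 is [[2, 2], [2, 2]] with rank 1, so corank 1. A Groebner basis of the Jacobian ideal J(f) in C{s,t} is {t^2, s + t}; counting standard monomials gives mu = 2. Corank 1: A-series; mu = 2 gives A_2.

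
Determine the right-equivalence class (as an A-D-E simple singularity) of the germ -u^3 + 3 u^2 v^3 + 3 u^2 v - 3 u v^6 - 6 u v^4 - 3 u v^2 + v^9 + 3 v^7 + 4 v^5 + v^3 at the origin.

E_8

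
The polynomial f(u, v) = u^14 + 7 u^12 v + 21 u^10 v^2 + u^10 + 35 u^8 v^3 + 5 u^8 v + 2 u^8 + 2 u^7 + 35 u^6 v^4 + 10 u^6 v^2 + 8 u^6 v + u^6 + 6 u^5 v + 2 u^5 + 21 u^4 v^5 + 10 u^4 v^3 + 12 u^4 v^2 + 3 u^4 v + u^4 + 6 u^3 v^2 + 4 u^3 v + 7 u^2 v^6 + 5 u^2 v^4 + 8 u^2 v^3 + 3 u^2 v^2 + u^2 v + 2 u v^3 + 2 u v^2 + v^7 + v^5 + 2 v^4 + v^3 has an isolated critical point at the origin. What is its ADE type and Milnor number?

The Hessian of f at 0 is [[0, 0], [0, 0]] with rank 0, so corank 2. A Groebner basis of the Jacobian ideal J(f) in C{u,v} is {-13*u^2/170 + u*v^3 - 117*u*v^2/170 - 12*u*v/85 - 113*v^3/170 - 11*v^2/170, -59*u^2/170 + 489*u*v^2/170 - 146*u*v/85 + v^4 + 141*v^3/170 - 233*v^2/170, u^3 + 92*u^2/85 - 107*u*v^2/85 + 196*u*v/85 + 2*v^3/85 + 104*v^2/85, u^2*v - 12*u^2/85 + 62*u*v^2/85 + 4*u*v/85 + 33*v^3/85 + 16*v^2/85}; counting standard monomials gives mu = 8. Corank 2; j^3 = v*(u + v)^2 has shape L^2 M (L != M), so D-series; mu = 8 gives D_8.

Type D_8, Milnor number mu = 8.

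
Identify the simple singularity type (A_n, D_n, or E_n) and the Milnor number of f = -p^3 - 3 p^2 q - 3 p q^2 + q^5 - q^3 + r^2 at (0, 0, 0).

The Hessian of f at 0 has rank 1. Corank 2; j^3 = -(p + q)^3 is a perfect cube, so E-series; the 5-jet and mu = 8 give E_8.

Type E8, Milnor number mu = 8.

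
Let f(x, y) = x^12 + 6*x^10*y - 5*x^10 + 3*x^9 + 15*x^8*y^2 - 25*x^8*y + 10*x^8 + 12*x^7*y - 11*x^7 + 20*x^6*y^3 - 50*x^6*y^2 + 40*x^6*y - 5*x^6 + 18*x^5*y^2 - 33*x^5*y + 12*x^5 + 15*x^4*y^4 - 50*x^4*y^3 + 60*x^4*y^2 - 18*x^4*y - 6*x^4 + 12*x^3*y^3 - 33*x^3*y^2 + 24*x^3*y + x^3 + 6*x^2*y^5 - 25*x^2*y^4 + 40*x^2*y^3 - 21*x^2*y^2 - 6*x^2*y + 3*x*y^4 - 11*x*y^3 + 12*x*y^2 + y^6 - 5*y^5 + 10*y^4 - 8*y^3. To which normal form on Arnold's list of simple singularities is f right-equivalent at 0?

The Hessian of f at 0 has rank 0. Corank 2; j^3 = (x - 2*y)^3 is a perfect cube, so E-series; the 4-jet and mu = 7 give E_7.

E7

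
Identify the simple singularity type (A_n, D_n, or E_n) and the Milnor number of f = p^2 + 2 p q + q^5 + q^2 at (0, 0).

Type A4, Milnor number mu = 4.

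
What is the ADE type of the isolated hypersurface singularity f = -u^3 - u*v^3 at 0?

E_{7}

The Hessian of f at 0 is [[0, 0], [0, 0]] with rank 0, so corank 2. A Groebner basis of the Jacobian ideal J(f) in C{u,v} is {u^3, u*v^2, 3*u^2 + v^3}; counting standard monomials gives mu = 7. Corank 2; j^3 = -u^3 is a perfect cube, so E-series; the 4-jet and mu = 7 give E_7.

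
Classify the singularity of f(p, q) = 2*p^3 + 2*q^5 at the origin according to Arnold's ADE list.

The Hessian of f at 0 has rank 0. Corank 2; j^3 = 2*p^3 is a perfect cube, so E-series; the 5-jet and mu = 8 give E_8.

E_8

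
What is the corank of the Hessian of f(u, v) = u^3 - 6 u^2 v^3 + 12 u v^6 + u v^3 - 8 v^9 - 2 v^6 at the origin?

2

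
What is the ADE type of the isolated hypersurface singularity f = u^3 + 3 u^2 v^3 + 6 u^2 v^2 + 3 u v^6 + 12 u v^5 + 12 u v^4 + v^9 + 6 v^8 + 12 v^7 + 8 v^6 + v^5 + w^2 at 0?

The Hessian of f at 0 has rank 1. Corank 2; j^3 = u^3 is a perfect cube, so E-series; the 5-jet and mu = 8 give E_8.

E_{8}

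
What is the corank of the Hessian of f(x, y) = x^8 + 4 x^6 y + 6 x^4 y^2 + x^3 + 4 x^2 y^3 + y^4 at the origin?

Hessian at 0 has rank 0.

2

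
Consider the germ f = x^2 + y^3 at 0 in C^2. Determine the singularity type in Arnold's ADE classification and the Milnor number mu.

Type A_2, Milnor number mu = 2.

The Hessian of f at 0 has rank 1. Corank 1: A-series; mu = 2 gives A_2.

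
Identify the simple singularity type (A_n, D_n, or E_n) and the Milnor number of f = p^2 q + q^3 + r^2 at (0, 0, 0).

The Hessian of f at 0 has rank 1. Corank 2; j^3 = q*(p^2 + q^2) splits into three distinct lines over C (the quadratic factor has nonzero discriminant), so D_4.

Type D_{4}, Milnor number mu = 4.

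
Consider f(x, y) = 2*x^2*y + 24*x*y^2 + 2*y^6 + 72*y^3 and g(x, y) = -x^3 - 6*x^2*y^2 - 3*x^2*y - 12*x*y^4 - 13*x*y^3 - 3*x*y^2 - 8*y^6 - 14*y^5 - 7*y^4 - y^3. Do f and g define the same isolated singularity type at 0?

The Hessian of f at 0 has rank 0. Corank 2; j^3 = 2*y*(x + 6*y)^2 has shape L^2 M (L != M), so D-series; mu = 7 gives D_7. The Hessian of g at 0 has rank 0. Corank 2; j^3 = -(x + y)^3 is a perfect cube, so E-series; the 4-jet and mu = 7 give E_7. f is D_7 but g is E_7, hence not right-equivalent.

No.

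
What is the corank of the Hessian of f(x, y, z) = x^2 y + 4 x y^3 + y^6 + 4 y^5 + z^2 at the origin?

2

The Hessian at 0 is [[0, 0, 0], [0, 0, 0], [0, 0, 2]] of rank 1; hence corank 2.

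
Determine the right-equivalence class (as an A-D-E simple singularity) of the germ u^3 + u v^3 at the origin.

The Hessian of f at 0 is [[0, 0], [0, 0]] with rank 0, so corank 2. A Groebner basis of the Jacobian ideal J(f) in C{u,v} is {u^3, u*v^2, 3*u^2 + v^3}; counting standard monomials gives mu = 7. Corank 2; j^3 = u^3 is a perfect cube, so E-series; the 4-jet and mu = 7 give E_7.

E_7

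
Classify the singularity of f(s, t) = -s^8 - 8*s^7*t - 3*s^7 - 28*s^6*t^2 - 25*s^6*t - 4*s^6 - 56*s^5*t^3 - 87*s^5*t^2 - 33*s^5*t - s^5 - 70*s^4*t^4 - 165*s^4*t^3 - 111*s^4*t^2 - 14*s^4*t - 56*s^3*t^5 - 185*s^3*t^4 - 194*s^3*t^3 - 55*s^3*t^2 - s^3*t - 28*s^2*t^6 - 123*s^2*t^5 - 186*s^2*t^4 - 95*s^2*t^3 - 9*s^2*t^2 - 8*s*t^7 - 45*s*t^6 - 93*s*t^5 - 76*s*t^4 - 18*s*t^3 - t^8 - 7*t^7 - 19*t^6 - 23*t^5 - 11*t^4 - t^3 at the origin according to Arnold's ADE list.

E7

The Hessian of f at 0 has rank 0. Corank 2; j^3 = -t^3 is a perfect cube, so E-series; the 4-jet and mu = 7 give E_7.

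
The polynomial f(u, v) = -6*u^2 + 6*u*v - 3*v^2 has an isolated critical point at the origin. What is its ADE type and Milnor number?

Type A_{1}, Milnor number mu = 1.

The Hessian of f at 0 has rank 2. Corank 0: nondegenerate Morse point, so A_1.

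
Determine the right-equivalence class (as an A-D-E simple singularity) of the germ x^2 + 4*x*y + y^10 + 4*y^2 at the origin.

A9

The Hessian of f at 0 is [[2, 4], [4, 8]] with rank 1, so corank 1. A Groebner basis of the Jacobian ideal J(f) in C{x,y} is {y^9, x + 2*y}; counting standard monomials gives mu = 9. Corank 1: A-series; mu = 9 gives A_9.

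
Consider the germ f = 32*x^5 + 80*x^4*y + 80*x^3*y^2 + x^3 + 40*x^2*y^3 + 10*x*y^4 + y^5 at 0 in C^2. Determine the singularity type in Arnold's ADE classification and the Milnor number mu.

Type E8, Milnor number mu = 8.

The Hessian of f at 0 is [[0, 0], [0, 0]] with rank 0, so corank 2. A Groebner basis of the Jacobian ideal J(f) in C{x,y} is {y^5, x*y^3 + y^4/8, x^2}; counting standard monomials gives mu = 8. Corank 2; j^3 = x^3 is a perfect cube, so E-series; the 5-jet and mu = 8 give E_8.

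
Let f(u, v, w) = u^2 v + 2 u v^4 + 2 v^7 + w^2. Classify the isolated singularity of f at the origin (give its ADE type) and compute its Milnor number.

Type D8, Milnor number mu = 8.

The Hessian of f at 0 has rank 1. Corank 2; j^3 = u^2*v has shape L^2 M (L != M), so D-series; mu = 8 gives D_8.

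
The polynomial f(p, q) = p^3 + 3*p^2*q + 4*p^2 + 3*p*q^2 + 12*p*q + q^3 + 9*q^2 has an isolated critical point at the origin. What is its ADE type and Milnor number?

Type A2, Milnor number mu = 2.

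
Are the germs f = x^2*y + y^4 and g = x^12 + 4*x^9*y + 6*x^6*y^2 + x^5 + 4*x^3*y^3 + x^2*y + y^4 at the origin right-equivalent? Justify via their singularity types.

The Hessian of f at 0 has rank 0. Corank 2; j^3 = x^2*y has shape L^2 M (L != M), so D-series; mu = 5 gives D_5. The Hessian of g at 0 has rank 0. Corank 2; j^3 = x^2*y has shape L^2 M (L != M), so D-series; mu = 5 gives D_5. Both have type D_5, hence right-equivalent.

Yes.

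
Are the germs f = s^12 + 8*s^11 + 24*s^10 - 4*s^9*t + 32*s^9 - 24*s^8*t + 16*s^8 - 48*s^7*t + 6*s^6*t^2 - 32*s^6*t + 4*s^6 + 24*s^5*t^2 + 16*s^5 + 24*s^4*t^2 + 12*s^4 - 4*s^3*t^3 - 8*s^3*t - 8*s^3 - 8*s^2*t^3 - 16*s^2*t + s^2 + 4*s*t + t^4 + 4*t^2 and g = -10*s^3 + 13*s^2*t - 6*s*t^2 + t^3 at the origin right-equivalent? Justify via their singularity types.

No.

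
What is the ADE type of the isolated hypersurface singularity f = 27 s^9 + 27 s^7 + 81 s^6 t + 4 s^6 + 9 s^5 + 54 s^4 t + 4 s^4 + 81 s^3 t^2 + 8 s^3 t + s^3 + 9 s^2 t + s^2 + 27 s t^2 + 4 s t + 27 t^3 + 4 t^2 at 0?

A2

The Hessian of f at 0 is [[2, 4], [4, 8]] with rank 1, so corank 1. A Groebner basis of the Jacobian ideal J(f) in C{s,t} is {t^2, s + 2*t}; counting standard monomials gives mu = 2. Corank 1: A-series; mu = 2 gives A_2.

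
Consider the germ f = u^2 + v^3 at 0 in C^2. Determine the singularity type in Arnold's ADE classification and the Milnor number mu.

Type A_2, Milnor number mu = 2.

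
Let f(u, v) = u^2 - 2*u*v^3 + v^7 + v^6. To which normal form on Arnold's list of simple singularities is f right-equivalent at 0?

A_6

The Hessian of f at 0 is [[2, 0], [0, 0]] with rank 1, so corank 1. A Groebner basis of the Jacobian ideal J(f) in C{u,v} is {-u + v^3, u^2}; counting standard monomials gives mu = 6. Corank 1: A-series; mu = 6 gives A_6.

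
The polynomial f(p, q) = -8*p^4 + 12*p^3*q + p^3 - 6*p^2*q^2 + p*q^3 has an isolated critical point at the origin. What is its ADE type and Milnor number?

Type E_{7}, Milnor number mu = 7.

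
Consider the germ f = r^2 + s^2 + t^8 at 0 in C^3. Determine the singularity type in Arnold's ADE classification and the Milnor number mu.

Type A7, Milnor number mu = 7.

The Hessian of f at 0 is [[2, 0, 0], [0, 0, 0], [0, 0, 2]] with rank 2, so corank 1. A Groebner basis of the Jacobian ideal J(f) in C{s,t,r} is {t^7, s, r}; counting standard monomials gives mu = 7. Corank 1: A-series; mu = 7 gives A_7.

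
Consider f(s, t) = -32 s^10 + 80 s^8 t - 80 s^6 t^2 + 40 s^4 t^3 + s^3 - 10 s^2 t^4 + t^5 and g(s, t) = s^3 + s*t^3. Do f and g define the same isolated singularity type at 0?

The Hessian of f at 0 has rank 0. Corank 2; j^3 = s^3 is a perfect cube, so E-series; the 5-jet and mu = 8 give E_8. The Hessian of g at 0 has rank 0. Corank 2; j^3 = s^3 is a perfect cube, so E-series; the 4-jet and mu = 7 give E_7. f is E_8 but g is E_7, hence not right-equivalent.

No.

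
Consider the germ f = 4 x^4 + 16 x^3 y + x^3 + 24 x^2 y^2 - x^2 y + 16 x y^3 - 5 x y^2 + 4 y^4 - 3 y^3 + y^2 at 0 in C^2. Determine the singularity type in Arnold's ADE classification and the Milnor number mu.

The Hessian of f at 0 has rank 1. Corank 1: A-series; mu = 2 gives A_2.

Type A2, Milnor number mu = 2.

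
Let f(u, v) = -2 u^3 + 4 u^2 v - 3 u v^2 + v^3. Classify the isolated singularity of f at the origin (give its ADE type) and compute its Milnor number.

The Hessian of f at 0 has rank 0. Corank 2; j^3 = -(u - v)*(2*u^2 - 2*u*v + v^2) splits into three distinct lines over C (the quadratic factor has nonzero discriminant), so D_4.

Type D_{4}, Milnor number mu = 4.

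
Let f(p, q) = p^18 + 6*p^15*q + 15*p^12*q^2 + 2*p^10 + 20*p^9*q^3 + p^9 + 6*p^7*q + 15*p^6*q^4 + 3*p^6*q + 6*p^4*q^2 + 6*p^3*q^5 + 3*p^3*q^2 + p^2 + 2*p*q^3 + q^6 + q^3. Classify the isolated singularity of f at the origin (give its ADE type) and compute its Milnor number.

The Hessian of f at 0 has rank 1. Corank 1: A-series; mu = 2 gives A_2.

Type A_{2}, Milnor number mu = 2.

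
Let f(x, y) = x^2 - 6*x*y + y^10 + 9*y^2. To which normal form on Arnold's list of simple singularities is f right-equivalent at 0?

The Hessian of f at 0 has rank 1. Corank 1: A-series; mu = 9 gives A_9.

A_9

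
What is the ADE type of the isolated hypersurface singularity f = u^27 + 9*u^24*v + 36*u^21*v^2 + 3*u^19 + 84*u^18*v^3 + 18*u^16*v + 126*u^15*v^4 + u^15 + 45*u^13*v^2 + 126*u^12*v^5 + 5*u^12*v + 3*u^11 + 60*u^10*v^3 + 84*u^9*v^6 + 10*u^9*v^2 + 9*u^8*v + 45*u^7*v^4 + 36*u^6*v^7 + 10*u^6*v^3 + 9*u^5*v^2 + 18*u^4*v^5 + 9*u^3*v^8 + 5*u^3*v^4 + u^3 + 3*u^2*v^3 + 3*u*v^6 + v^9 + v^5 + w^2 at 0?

The Hessian of f at 0 is [[0, 0, 0], [0, 0, 0], [0, 0, 2]] with rank 1, so corank 2. A Groebner basis of the Jacobian ideal J(f) in C{u,v,w} is {u^2/2 + u*v^3, v^4, u^3, u^2*v, w}; counting standard monomials gives mu = 8. Corank 2; j^3 = u^3 is a perfect cube, so E-series; the 5-jet and mu = 8 give E_8.

E_{8}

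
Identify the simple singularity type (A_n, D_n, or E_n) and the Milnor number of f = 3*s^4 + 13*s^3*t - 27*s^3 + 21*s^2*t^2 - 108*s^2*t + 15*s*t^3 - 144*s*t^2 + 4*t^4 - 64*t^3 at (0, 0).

Type E7, Milnor number mu = 7.

The Hessian of f at 0 is [[0, 0], [0, 0]] with rank 0, so corank 2. A Groebner basis of the Jacobian ideal J(f) in C{s,t} is {19683*s^2 + 52488*s*t + t^4 + 27*t^3 + 34992*t^2, s^3 - 756*s^2 - 2016*s*t + 4*t^3/3 - 1344*t^2, s^2*t + 405*s^2 + 1080*s*t - 11*t^3/9 + 720*t^2, -162*s^2 + s*t^2 - 432*s*t + 10*t^3/9 - 288*t^2}; counting standard monomials gives mu = 7. Corank 2; j^3 = -(3*s + 4*t)^3 is a perfect cube, so E-series; the 4-jet and mu = 7 give E_7.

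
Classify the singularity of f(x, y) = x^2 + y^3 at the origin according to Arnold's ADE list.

The Hessian of f at 0 has rank 1. Corank 1: A-series; mu = 2 gives A_2.

A_2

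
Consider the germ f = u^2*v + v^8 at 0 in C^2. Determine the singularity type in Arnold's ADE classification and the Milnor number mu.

The Hessian of f at 0 is [[0, 0], [0, 0]] with rank 0, so corank 2. A Groebner basis of the Jacobian ideal J(f) in C{u,v} is {u^2/8 + v^7, u^3, u*v}; counting standard monomials gives mu = 9. Corank 2; j^3 = u^2*v has shape L^2 M (L != M), so D-series; mu = 9 gives D_9.

Type D9, Milnor number mu = 9.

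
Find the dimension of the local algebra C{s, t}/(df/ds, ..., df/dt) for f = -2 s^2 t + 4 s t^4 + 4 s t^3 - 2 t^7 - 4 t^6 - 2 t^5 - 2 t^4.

The Hessian of f at 0 has rank 0. Corank 2; j^3 = -2*s^2*t has shape L^2 M (L != M), so D-series; mu = 5 gives D_5.

5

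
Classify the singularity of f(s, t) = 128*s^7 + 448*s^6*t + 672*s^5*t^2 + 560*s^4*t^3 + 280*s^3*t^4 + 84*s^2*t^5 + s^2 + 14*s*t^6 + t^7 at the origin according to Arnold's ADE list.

The Hessian of f at 0 has rank 1. Corank 1: A-series; mu = 6 gives A_6.

A6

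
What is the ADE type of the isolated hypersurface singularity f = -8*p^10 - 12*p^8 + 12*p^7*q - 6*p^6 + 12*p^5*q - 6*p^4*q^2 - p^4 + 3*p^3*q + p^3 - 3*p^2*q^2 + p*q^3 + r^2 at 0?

E_7

The Hessian of f at 0 is [[0, 0, 0], [0, 0, 0], [0, 0, 2]] with rank 1, so corank 2. A Groebner basis of the Jacobian ideal J(f) in C{p,q,r} is {3*p^2 + q^4 + q^3, p^3, p^2*q - p^2 - q^3/3, -2*p^2 + p*q^2 - 2*q^3/3, r}; counting standard monomials gives mu = 7. Corank 2; j^3 = p^3 is a perfect cube, so E-series; the 4-jet and mu = 7 give E_7.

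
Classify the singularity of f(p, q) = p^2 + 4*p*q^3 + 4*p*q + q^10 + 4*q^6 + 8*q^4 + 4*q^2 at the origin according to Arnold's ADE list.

The Hessian of f at 0 has rank 1. Corank 1: A-series; mu = 9 gives A_9.

A_9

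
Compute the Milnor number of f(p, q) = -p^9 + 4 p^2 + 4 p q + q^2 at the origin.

8

The Hessian of f at 0 is [[8, 4], [4, 2]] with rank 1, so corank 1. A Groebner basis of the Jacobian ideal J(f) in C{p,q} is {q^8, p + q/2}; counting standard monomials gives mu = 8. Corank 1: A-series; mu = 8 gives A_8.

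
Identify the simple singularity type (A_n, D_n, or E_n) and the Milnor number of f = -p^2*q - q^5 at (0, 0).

The Hessian of f at 0 is [[0, 0], [0, 0]] with rank 0, so corank 2. A Groebner basis of the Jacobian ideal J(f) in C{p,q} is {p^2/5 + q^4, p^3, p*q}; counting standard monomials gives mu = 6. Corank 2; j^3 = -p^2*q has shape L^2 M (L != M), so D-series; mu = 6 gives D_6.

Type D_{6}, Milnor number mu = 6.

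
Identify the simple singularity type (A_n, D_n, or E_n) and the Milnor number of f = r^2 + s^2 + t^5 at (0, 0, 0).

Type A_{4}, Milnor number mu = 4.

The Hessian of f at 0 is [[2, 0, 0], [0, 0, 0], [0, 0, 2]] with rank 2, so corank 1. A Groebner basis of the Jacobian ideal J(f) in C{s,t,r} is {t^4, s, r}; counting standard monomials gives mu = 4. Corank 1: A-series; mu = 4 gives A_4.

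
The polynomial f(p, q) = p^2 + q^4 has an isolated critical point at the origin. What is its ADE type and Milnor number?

Type A_3, Milnor number mu = 3.

The Hessian of f at 0 has rank 1. Corank 1: A-series; mu = 3 gives A_3.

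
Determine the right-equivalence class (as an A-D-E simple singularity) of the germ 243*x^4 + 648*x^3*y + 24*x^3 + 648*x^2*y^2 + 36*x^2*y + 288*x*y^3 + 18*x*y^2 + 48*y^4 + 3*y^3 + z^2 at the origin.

E_6

The Hessian of f at 0 is [[0, 0, 0], [0, 0, 0], [0, 0, 2]] with rank 1, so corank 2. A Groebner basis of the Jacobian ideal J(f) in C{x,y,z} is {y^4, x*y^2 + 5*y^3/9, x^2 + x*y + y^2/4, z}; counting standard monomials gives mu = 6. Corank 2; j^3 = 3*(2*x + y)^3 is a perfect cube, so E-series; the 4-jet and mu = 6 give E_6.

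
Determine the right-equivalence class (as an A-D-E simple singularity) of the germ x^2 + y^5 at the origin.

A_4

The Hessian of f at 0 is [[2, 0], [0, 0]] with rank 1, so corank 1. A Groebner basis of the Jacobian ideal J(f) in C{x,y} is {y^4, x}; counting standard monomials gives mu = 4. Corank 1: A-series; mu = 4 gives A_4.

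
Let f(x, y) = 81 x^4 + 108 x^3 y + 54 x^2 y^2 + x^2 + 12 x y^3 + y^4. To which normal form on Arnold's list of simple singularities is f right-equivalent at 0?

A_3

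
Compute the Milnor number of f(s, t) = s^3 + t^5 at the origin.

The Hessian of f at 0 is [[0, 0], [0, 0]] with rank 0, so corank 2. A Groebner basis of the Jacobian ideal J(f) in C{s,t} is {t^4, s^2}; counting standard monomials gives mu = 8. Corank 2; j^3 = s^3 is a perfect cube, so E-series; the 5-jet and mu = 8 give E_8.

8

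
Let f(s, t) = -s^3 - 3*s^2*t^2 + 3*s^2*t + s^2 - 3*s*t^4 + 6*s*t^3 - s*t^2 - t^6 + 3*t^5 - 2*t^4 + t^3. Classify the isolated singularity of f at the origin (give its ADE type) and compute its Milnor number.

The Hessian of f at 0 has rank 1. Corank 1: A-series; mu = 2 gives A_2.

Type A_2, Milnor number mu = 2.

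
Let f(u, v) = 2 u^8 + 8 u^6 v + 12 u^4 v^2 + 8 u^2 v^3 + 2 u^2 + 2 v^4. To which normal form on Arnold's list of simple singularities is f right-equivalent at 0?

A3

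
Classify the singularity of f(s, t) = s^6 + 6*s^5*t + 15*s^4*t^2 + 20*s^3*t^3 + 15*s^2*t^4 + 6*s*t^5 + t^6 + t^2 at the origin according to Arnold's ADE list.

A5

The Hessian of f at 0 has rank 1. Corank 1: A-series; mu = 5 gives A_5.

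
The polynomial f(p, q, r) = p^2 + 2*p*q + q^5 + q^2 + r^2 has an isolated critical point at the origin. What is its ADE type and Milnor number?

The Hessian of f at 0 has rank 2. Corank 1: A-series; mu = 4 gives A_4.

Type A4, Milnor number mu = 4.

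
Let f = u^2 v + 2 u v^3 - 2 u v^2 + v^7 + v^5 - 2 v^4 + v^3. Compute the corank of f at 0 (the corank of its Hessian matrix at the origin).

The Hessian at 0 is [[0, 0], [0, 0]] of rank 0; hence corank 2.

2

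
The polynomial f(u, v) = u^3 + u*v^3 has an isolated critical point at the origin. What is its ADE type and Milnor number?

The Hessian of f at 0 is [[0, 0], [0, 0]] with rank 0, so corank 2. A Groebner basis of the Jacobian ideal J(f) in C{u,v} is {u^3, u*v^2, 3*u^2 + v^3}; counting standard monomials gives mu = 7. Corank 2; j^3 = u^3 is a perfect cube, so E-series; the 4-jet and mu = 7 give E_7.

Type E_{7}, Milnor number mu = 7.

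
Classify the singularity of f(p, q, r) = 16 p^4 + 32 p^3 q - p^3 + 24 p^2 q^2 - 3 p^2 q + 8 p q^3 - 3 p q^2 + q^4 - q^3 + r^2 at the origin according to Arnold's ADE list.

E_{6}

The Hessian of f at 0 has rank 1. Corank 2; j^3 = -(p + q)^3 is a perfect cube, so E-series; the 4-jet and mu = 6 give E_6.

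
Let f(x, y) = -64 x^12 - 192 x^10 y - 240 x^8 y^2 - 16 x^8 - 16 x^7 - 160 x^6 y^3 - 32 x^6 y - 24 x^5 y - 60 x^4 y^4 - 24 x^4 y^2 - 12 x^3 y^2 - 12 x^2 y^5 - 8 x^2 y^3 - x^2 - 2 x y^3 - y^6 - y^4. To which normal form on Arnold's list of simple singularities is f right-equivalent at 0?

The Hessian of f at 0 has rank 1. Corank 1: A-series; mu = 3 gives A_3.

A_3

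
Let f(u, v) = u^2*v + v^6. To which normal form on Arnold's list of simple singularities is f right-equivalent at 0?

The Hessian of f at 0 has rank 0. Corank 2; j^3 = u^2*v has shape L^2 M (L != M), so D-series; mu = 7 gives D_7.

D_{7}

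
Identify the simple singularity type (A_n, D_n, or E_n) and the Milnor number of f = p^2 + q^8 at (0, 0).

The Hessian of f at 0 has rank 1. Corank 1: A-series; mu = 7 gives A_7.

Type A_{7}, Milnor number mu = 7.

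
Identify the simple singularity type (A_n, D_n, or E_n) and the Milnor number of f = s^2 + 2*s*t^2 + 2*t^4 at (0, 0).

Type A_{3}, Milnor number mu = 3.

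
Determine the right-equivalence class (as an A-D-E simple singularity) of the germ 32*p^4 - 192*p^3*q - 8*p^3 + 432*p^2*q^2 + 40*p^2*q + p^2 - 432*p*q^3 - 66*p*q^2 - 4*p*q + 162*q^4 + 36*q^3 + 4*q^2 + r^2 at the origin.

The Hessian of f at 0 has rank 2. Corank 1: A-series; mu = 3 gives A_3.

A3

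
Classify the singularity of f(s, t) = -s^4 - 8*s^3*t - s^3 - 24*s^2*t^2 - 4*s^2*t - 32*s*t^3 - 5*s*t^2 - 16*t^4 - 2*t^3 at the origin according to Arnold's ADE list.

D_{5}

The Hessian of f at 0 is [[0, 0], [0, 0]] with rank 0, so corank 2. A Groebner basis of the Jacobian ideal J(f) in C{s,t} is {s*t^2 + s*t/4 + t^2/4, -s*t/4 + t^3 - t^2/4, s^2 + 3*s*t + 2*t^2}; counting standard monomials gives mu = 5. Corank 2; j^3 = -(s + t)^2*(s + 2*t) has shape L^2 M (L != M), so D-series; mu = 5 gives D_5.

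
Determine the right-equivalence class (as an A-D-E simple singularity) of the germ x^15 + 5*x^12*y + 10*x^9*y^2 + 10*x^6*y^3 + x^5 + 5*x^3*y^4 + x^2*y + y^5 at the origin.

D_{6}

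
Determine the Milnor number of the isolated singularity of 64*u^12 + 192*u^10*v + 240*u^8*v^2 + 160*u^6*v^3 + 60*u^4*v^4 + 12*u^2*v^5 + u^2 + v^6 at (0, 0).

The Hessian of f at 0 has rank 1. Corank 1: A-series; mu = 5 gives A_5.

5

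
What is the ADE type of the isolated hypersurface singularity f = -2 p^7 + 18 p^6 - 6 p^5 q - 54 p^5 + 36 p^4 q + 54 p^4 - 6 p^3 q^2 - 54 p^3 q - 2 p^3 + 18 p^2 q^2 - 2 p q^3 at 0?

The Hessian of f at 0 is [[0, 0], [0, 0]] with rank 0, so corank 2. A Groebner basis of the Jacobian ideal J(f) in C{p,q} is {p^2/3 + q^4 + q^3/9, p^3, p^2*q - p^2/9 - q^3/27, -2*p^2/3 + p*q^2 - 2*q^3/9}; counting standard monomials gives mu = 7. Corank 2; j^3 = -2*p^3 is a perfect cube, so E-series; the 4-jet and mu = 7 give E_7.

E_7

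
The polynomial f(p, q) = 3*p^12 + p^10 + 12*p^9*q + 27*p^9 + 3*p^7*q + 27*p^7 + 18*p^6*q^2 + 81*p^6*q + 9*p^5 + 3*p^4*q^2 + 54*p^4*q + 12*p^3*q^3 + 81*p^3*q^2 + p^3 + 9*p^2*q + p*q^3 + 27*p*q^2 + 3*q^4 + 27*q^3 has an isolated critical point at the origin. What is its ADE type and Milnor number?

Type E7, Milnor number mu = 7.

The Hessian of f at 0 has rank 0. Corank 2; j^3 = (p + 3*q)^3 is a perfect cube, so E-series; the 4-jet and mu = 7 give E_7.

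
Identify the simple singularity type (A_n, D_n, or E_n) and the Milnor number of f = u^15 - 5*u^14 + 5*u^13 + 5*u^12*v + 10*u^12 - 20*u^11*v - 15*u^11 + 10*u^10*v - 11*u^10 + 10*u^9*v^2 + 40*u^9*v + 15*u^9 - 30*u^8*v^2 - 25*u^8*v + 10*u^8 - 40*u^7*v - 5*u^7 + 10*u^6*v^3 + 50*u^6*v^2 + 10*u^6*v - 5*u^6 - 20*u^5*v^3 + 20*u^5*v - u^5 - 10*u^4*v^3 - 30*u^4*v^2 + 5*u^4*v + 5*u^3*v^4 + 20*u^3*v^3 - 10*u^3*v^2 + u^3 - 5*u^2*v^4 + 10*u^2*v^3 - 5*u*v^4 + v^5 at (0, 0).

The Hessian of f at 0 has rank 0. Corank 2; j^3 = u^3 is a perfect cube, so E-series; the 5-jet and mu = 8 give E_8.

Type E8, Milnor number mu = 8.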